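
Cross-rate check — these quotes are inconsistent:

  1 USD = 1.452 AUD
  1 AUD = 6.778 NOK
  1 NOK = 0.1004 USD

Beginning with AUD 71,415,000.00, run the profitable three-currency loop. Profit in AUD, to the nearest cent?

Profit: AUD 859,907.89

Profitable loop is AUD → USD → NOK → AUD:
AUD 71,415,000.00 ÷ 1.452 = USD 49,183,884.30
USD 49,183,884.30 ÷ 0.1004 = NOK 489,879,325.67
NOK 489,879,325.67 ÷ 6.778 = AUD 72,274,907.89
Profit = AUD 72,274,907.89 − AUD 71,415,000.00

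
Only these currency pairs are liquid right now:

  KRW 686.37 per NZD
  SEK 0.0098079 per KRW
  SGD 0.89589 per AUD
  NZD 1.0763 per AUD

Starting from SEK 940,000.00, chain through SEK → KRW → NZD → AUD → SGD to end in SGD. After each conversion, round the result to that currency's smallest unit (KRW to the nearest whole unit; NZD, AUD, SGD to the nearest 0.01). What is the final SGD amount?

SGD 116,229.10

SEK 940,000.00 ÷ 0.0098079 = KRW 95,841,108
KRW 95,841,108 ÷ 686.37 = NZD 139,634.76
NZD 139,634.76 ÷ 1.0763 = AUD 129,735.91
AUD 129,735.91 × 0.89589 = SGD 116,229.10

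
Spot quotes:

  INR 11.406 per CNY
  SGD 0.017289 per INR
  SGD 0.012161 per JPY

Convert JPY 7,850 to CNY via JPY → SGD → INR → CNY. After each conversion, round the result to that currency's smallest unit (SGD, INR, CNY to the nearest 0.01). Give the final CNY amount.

JPY 7,850 × 0.012161 = SGD 95.46
SGD 95.46 ÷ 0.017289 = INR 5,521.43
INR 5,521.43 ÷ 11.406 = CNY 484.08

CNY 484.08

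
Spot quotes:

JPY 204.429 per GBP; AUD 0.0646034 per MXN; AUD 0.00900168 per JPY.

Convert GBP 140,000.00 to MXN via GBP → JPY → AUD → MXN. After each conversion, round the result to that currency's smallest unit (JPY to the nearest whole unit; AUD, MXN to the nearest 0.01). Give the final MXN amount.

MXN 3,987,849.25

GBP 140,000.00 × 204.429 = JPY 28,620,060
JPY 28,620,060 × 0.00900168 = AUD 257,628.62
AUD 257,628.62 ÷ 0.0646034 = MXN 3,987,849.25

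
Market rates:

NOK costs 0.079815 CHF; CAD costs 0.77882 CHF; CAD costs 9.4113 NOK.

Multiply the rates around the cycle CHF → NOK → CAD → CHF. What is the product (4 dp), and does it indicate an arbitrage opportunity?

1.0368 (arbitrage exists)

Around CHF → NOK → CAD → CHF: 1 ÷ 0.079815 ÷ 9.4113 × 0.77882 = 1.036819
Product > 1; profitable direction is CHF → NOK → CAD → CHF.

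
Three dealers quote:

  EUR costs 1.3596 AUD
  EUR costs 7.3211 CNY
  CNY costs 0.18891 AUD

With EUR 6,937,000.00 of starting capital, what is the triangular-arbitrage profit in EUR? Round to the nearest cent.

Profit: EUR 119,540.29

Profitable loop is EUR → CNY → AUD → EUR:
EUR 6,937,000.00 × 7.3211 = CNY 50,786,470.70
CNY 50,786,470.70 × 0.18891 = AUD 9,594,072.18
AUD 9,594,072.18 ÷ 1.3596 = EUR 7,056,540.29
Profit = EUR 7,056,540.29 − EUR 6,937,000.00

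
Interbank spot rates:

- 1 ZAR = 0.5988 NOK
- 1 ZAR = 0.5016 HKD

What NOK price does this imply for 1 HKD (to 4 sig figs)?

1 HKD ÷ 0.5016 = 1.99362 ZAR
1.99362 ZAR × 0.5988 = 1.19378 NOK

HKD/NOK = 1.194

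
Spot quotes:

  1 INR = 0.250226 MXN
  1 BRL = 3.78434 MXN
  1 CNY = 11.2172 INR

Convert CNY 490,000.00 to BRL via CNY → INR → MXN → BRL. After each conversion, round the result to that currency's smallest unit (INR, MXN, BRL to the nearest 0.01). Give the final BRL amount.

CNY 490,000.00 × 11.2172 = INR 5,496,428.00
INR 5,496,428.00 × 0.250226 = MXN 1,375,349.19
MXN 1,375,349.19 ÷ 3.78434 = BRL 363,431.72

BRL 363,431.72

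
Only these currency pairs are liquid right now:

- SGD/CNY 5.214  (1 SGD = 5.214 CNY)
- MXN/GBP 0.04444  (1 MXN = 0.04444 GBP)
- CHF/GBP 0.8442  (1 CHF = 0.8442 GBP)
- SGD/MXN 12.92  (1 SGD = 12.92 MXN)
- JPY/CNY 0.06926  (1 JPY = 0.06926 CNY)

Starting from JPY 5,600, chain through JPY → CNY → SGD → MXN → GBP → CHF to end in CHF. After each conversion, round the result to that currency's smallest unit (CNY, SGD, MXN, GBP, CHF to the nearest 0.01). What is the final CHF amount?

CHF 50.59

JPY 5,600 × 0.06926 = CNY 387.86
CNY 387.86 ÷ 5.214 = SGD 74.39
SGD 74.39 × 12.92 = MXN 961.12
MXN 961.12 × 0.04444 = GBP 42.71
GBP 42.71 ÷ 0.8442 = CHF 50.59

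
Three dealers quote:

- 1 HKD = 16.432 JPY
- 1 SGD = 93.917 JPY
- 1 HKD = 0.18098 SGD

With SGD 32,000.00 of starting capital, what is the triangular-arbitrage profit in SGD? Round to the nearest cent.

Profitable loop is SGD → JPY → HKD → SGD:
SGD 32,000.00 × 93.917 = JPY 3,005,344
JPY 3,005,344 ÷ 16.432 = HKD 182,895.81
HKD 182,895.81 × 0.18098 = SGD 33,100.48
Profit = SGD 33,100.48 − SGD 32,000.00

Profit: SGD 1,100.48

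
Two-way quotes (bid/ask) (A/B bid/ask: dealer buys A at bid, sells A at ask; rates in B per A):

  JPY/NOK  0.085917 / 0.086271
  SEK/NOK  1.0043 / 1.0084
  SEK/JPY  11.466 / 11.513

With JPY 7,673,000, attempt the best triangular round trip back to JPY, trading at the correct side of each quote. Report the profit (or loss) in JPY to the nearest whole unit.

Net profit: JPY 85,456

Best loop JPY → SEK → NOK → JPY:
JPY 7,673,000 ÷ 11.513 (buy SEK at ask) = SEK 666,464.00
SEK 666,464.00 × 1.0043 (sell SEK at bid) = NOK 669,329.79
NOK 669,329.79 ÷ 0.086271 (buy JPY at ask) = JPY 7,758,456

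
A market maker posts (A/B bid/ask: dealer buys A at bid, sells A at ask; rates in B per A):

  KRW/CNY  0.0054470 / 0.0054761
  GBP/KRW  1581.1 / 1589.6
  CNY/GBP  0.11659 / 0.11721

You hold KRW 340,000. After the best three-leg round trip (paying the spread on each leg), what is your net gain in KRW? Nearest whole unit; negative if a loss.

Net profit: KRW 1,395

Best loop KRW → CNY → GBP → KRW:
KRW 340,000 × 0.0054470 (sell KRW at bid) = CNY 1,851.98
CNY 1,851.98 × 0.11659 (sell CNY at bid) = GBP 215.92
GBP 215.92 × 1581.1 (sell GBP at bid) = KRW 341,395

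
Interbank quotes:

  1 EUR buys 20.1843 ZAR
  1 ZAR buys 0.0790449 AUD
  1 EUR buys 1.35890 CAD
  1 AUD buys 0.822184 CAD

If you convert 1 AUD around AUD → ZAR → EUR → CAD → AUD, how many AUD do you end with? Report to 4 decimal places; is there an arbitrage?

Around AUD → ZAR → EUR → CAD → AUD: 1 ÷ 0.0790449 ÷ 20.1843 × 1.35890 ÷ 0.822184 = 1.035931
Product > 1; profitable direction is AUD → ZAR → EUR → CAD → AUD.

1.0359 (arbitrage exists)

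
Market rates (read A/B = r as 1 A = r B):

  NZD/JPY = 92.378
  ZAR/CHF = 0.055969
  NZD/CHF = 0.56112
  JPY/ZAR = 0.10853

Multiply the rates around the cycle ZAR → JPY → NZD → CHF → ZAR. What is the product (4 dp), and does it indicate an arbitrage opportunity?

Around ZAR → JPY → NZD → CHF → ZAR: 1 ÷ 0.10853 ÷ 92.378 × 0.56112 ÷ 0.055969 = 0.999977
Product ≈ 1 (deviation 0.002%, within rounding noise).

1.0000 (no arbitrage)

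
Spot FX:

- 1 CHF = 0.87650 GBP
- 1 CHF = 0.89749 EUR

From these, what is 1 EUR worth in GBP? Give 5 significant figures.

EUR/GBP = 0.97661

1 EUR ÷ 0.89749 = 1.11422 CHF
1.11422 CHF × 0.87650 = 0.976613 GBP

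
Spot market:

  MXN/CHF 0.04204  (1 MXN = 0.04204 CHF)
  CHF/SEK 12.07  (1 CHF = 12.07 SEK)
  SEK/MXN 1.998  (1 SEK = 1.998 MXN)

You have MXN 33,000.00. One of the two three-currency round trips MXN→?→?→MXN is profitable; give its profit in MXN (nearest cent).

Profitable loop is MXN → CHF → SEK → MXN:
MXN 33,000.00 × 0.04204 = CHF 1,387.32
CHF 1,387.32 × 12.07 = SEK 16,744.95
SEK 16,744.95 × 1.998 = MXN 33,456.41
Profit = MXN 33,456.41 − MXN 33,000.00

Profit: MXN 456.41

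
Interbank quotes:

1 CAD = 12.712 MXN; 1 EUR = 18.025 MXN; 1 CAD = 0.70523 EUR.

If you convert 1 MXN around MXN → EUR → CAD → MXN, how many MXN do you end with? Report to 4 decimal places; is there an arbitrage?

Around MXN → EUR → CAD → MXN: 1 ÷ 18.025 ÷ 0.70523 × 12.712 = 1.000018
Product ≈ 1 (deviation 0.002%, within rounding noise).

1.0000 (no arbitrage)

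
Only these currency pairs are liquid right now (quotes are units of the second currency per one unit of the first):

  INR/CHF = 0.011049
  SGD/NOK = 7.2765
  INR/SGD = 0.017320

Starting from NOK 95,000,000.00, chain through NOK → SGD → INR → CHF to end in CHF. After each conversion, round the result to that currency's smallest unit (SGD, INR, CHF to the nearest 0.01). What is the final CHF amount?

NOK 95,000,000.00 ÷ 7.2765 = SGD 13,055,727.34
SGD 13,055,727.34 ÷ 0.017320 = INR 753,794,881.06
INR 753,794,881.06 × 0.011049 = CHF 8,328,679.64

CHF 8,328,679.64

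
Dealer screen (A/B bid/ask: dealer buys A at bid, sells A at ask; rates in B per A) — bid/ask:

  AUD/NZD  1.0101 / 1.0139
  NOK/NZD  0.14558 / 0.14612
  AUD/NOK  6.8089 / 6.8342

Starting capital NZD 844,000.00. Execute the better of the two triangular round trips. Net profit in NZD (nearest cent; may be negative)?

Best loop NZD → NOK → AUD → NZD:
NZD 844,000.00 ÷ 0.14612 (buy NOK at ask) = NOK 5,776,074.46
NOK 5,776,074.46 ÷ 6.8342 (buy AUD at ask) = AUD 845,172.00
AUD 845,172.00 × 1.0101 (sell AUD at bid) = NZD 853,708.23

Net profit: NZD 9,708.23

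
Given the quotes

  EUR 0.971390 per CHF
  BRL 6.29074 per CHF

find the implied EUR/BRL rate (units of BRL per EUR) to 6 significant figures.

1 EUR ÷ 0.971390 = 1.02945 CHF
1.02945 CHF × 6.29074 = 6.47602 BRL

EUR/BRL = 6.47602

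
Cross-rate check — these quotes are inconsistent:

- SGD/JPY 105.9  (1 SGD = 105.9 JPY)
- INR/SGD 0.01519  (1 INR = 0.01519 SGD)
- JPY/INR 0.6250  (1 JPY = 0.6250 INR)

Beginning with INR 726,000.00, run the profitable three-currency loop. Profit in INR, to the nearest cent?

Profitable loop is INR → SGD → JPY → INR:
INR 726,000.00 × 0.01519 = SGD 11,027.94
SGD 11,027.94 × 105.9 = JPY 1,167,859
JPY 1,167,859 × 0.6250 = INR 729,911.78
Profit = INR 729,911.78 − INR 726,000.00

Profit: INR 3,911.78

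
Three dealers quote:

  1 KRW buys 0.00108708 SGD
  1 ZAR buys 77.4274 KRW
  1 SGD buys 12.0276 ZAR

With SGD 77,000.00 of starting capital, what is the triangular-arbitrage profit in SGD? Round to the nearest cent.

Profit: SGD 951.75

Profitable loop is SGD → ZAR → KRW → SGD:
SGD 77,000.00 × 12.0276 = ZAR 926,125.20
ZAR 926,125.20 × 77.4274 = KRW 71,707,466
KRW 71,707,466 × 0.00108708 = SGD 77,951.75
Profit = SGD 77,951.75 − SGD 77,000.00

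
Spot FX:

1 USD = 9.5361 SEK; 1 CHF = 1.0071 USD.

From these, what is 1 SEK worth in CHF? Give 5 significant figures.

SEK/CHF = 0.10413

1 SEK ÷ 9.5361 = 0.104865 USD
0.104865 USD ÷ 1.0071 = 0.104125 CHF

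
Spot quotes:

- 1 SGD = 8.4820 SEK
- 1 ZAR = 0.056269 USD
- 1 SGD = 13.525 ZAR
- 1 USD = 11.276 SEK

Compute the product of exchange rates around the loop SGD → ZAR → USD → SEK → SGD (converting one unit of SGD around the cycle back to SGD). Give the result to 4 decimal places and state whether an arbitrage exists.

Around SGD → ZAR → USD → SEK → SGD: 1 × 13.525 × 0.056269 × 11.276 ÷ 8.4820 = 1.011727
Product > 1; profitable direction is SGD → ZAR → USD → SEK → SGD.

1.0117 (arbitrage exists)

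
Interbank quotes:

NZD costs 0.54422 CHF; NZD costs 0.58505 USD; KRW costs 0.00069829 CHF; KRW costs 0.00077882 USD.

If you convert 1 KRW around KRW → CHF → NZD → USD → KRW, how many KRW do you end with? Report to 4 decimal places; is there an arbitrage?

Around KRW → CHF → NZD → USD → KRW: 1 × 0.00069829 ÷ 0.54422 × 0.58505 ÷ 0.00077882 = 0.963867
Product < 1; profitable direction is KRW → USD → NZD → CHF → KRW.

0.9639 (arbitrage exists)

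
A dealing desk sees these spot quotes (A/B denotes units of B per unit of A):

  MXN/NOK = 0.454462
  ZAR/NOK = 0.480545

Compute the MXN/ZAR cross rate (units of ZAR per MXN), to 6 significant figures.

MXN/ZAR = 0.945722

1 MXN × 0.454462 = 0.454462 NOK
0.454462 NOK ÷ 0.480545 = 0.945722 ZAR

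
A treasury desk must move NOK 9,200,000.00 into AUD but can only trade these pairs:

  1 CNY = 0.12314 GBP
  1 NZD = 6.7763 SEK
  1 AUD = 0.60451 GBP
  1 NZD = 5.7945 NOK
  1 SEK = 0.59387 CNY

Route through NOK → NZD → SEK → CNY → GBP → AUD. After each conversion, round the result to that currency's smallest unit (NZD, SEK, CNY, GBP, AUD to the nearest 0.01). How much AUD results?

NOK 9,200,000.00 ÷ 5.7945 = NZD 1,587,712.49
NZD 1,587,712.49 × 6.7763 = SEK 10,758,816.15
SEK 10,758,816.15 × 0.59387 = CNY 6,389,338.15
CNY 6,389,338.15 × 0.12314 = GBP 786,783.10
GBP 786,783.10 ÷ 0.60451 = AUD 1,301,522.06

AUD 1,301,522.06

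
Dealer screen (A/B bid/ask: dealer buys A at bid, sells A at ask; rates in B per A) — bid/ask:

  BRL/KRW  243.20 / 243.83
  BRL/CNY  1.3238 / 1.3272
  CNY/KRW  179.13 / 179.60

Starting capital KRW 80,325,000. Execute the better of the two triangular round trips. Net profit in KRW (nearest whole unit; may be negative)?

Best loop KRW → CNY → BRL → KRW:
KRW 80,325,000 ÷ 179.60 (buy CNY at ask) = CNY 447,243.88
CNY 447,243.88 ÷ 1.3272 (buy BRL at ask) = BRL 336,983.03
BRL 336,983.03 × 243.20 (sell BRL at bid) = KRW 81,954,273

Net profit: KRW 1,629,273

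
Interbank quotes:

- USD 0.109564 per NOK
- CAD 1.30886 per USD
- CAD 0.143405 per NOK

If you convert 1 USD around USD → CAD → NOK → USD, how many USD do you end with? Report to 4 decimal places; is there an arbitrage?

Around USD → CAD → NOK → USD: 1 × 1.30886 ÷ 0.143405 × 0.109564 = 0.999993
Product ≈ 1 (deviation 0.001%, within rounding noise).

1.0000 (no arbitrage)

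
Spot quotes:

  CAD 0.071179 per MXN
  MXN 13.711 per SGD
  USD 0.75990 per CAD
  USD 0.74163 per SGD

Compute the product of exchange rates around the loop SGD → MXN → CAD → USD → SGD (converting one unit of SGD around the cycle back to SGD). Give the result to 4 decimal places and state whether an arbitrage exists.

1.0000 (no arbitrage)

Around SGD → MXN → CAD → USD → SGD: 1 × 13.711 × 0.071179 × 0.75990 ÷ 0.74163 = 0.999977
Product ≈ 1 (deviation 0.002%, within rounding noise).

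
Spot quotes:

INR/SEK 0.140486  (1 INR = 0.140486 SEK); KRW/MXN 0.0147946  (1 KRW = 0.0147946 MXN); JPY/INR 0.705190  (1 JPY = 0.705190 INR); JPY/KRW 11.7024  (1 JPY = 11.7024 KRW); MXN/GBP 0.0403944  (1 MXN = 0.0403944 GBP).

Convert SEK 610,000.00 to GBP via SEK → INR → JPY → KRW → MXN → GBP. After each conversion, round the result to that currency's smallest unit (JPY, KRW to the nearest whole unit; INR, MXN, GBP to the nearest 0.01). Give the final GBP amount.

SEK 610,000.00 ÷ 0.140486 = INR 4,342,069.67
INR 4,342,069.67 ÷ 0.705190 = JPY 6,157,305
JPY 6,157,305 × 11.7024 = KRW 72,055,246
KRW 72,055,246 × 0.0147946 = MXN 1,066,028.54
MXN 1,066,028.54 × 0.0403944 = GBP 43,061.58

GBP 43,061.58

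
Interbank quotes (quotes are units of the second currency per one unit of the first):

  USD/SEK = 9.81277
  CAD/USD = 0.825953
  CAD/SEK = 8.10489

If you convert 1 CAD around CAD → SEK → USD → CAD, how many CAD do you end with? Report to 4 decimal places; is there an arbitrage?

Around CAD → SEK → USD → CAD: 1 × 8.10489 ÷ 9.81277 ÷ 0.825953 = 1.000000
Product ≈ 1 (deviation 0.000%, within rounding noise).

1.0000 (no arbitrage)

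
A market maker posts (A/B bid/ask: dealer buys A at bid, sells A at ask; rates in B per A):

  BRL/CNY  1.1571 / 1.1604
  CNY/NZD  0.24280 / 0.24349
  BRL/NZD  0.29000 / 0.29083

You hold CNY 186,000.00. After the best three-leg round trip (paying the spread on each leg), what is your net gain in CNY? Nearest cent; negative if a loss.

Best loop CNY → BRL → NZD → CNY:
CNY 186,000.00 ÷ 1.1604 (buy BRL at ask) = BRL 160,289.56
BRL 160,289.56 × 0.29000 (sell BRL at bid) = NZD 46,483.97
NZD 46,483.97 ÷ 0.24349 (buy CNY at ask) = CNY 190,907.11

Net profit: CNY 4,907.11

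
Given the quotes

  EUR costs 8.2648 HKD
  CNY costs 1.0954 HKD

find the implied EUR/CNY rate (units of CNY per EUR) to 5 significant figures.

EUR/CNY = 7.5450

1 EUR × 8.2648 = 8.2648 HKD
8.2648 HKD ÷ 1.0954 = 7.54501 CNY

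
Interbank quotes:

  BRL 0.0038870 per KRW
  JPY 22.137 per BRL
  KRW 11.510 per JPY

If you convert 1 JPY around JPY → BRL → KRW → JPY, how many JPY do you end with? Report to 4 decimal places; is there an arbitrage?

1.0097 (arbitrage exists)

Around JPY → BRL → KRW → JPY: 1 ÷ 22.137 ÷ 0.0038870 ÷ 11.510 = 1.009698
Product > 1; profitable direction is JPY → BRL → KRW → JPY.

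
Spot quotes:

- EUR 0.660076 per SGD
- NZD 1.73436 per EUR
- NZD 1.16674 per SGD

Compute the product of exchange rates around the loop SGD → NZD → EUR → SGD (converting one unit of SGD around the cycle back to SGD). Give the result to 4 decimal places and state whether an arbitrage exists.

1.0192 (arbitrage exists)

Around SGD → NZD → EUR → SGD: 1 × 1.16674 ÷ 1.73436 ÷ 0.660076 = 1.019157
Product > 1; profitable direction is SGD → NZD → EUR → SGD.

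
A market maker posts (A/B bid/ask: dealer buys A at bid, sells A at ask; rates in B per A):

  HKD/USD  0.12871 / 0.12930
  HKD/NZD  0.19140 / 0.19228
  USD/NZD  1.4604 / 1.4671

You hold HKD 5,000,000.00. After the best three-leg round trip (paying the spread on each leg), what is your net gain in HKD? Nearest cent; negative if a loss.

Net profit: HKD 44,913.17

Best loop HKD → NZD → USD → HKD:
HKD 5,000,000.00 × 0.19140 (sell HKD at bid) = NZD 957,000.00
NZD 957,000.00 ÷ 1.4671 (buy USD at ask) = USD 652,307.27
USD 652,307.27 ÷ 0.12930 (buy HKD at ask) = HKD 5,044,913.17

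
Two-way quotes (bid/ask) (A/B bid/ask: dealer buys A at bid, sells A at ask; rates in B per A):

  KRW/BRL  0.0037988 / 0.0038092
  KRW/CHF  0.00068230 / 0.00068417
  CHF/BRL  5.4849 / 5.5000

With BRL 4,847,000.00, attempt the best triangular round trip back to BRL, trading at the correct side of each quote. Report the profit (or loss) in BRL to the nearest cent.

Net profit: BRL 46,197.36

Best loop BRL → CHF → KRW → BRL:
BRL 4,847,000.00 ÷ 5.5000 (buy CHF at ask) = CHF 881,272.73
CHF 881,272.73 ÷ 0.00068417 (buy KRW at ask) = KRW 1,288,090,281
KRW 1,288,090,281 × 0.0037988 (sell KRW at bid) = BRL 4,893,197.36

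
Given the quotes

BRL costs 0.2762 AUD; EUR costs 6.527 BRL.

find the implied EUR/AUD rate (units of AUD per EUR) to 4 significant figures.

EUR/AUD = 1.803

1 EUR × 6.527 = 6.527 BRL
6.527 BRL × 0.2762 = 1.80276 AUD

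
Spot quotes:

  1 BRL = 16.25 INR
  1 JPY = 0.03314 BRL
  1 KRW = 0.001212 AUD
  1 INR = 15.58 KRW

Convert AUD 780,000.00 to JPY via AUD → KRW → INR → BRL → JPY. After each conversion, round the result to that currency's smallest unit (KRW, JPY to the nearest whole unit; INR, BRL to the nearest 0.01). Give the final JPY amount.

JPY 76,704,114

AUD 780,000.00 ÷ 0.001212 = KRW 643,564,356
KRW 643,564,356 ÷ 15.58 = INR 41,307,083.18
INR 41,307,083.18 ÷ 16.25 = BRL 2,541,974.35
BRL 2,541,974.35 ÷ 0.03314 = JPY 76,704,114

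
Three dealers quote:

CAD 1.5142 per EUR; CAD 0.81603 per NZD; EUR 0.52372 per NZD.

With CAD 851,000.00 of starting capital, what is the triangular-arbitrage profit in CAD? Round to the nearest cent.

Profitable loop is CAD → EUR → NZD → CAD:
CAD 851,000.00 ÷ 1.5142 = EUR 562,012.94
EUR 562,012.94 ÷ 0.52372 = NZD 1,073,117.21
NZD 1,073,117.21 × 0.81603 = CAD 875,695.84
Profit = CAD 875,695.84 − CAD 851,000.00

Profit: CAD 24,695.84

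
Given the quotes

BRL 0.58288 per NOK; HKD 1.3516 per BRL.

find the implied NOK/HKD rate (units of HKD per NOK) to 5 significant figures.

NOK/HKD = 0.78782

1 NOK × 0.58288 = 0.58288 BRL
0.58288 BRL × 1.3516 = 0.787821 HKD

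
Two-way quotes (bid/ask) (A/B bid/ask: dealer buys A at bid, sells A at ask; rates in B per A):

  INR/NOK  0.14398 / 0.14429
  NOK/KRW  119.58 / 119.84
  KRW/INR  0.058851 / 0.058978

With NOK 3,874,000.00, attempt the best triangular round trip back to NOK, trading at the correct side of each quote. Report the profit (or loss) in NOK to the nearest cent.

Best loop NOK → KRW → INR → NOK:
NOK 3,874,000.00 × 119.58 (sell NOK at bid) = KRW 463,252,920
KRW 463,252,920 × 0.058851 (sell KRW at bid) = INR 27,262,897.59
INR 27,262,897.59 × 0.14398 (sell INR at bid) = NOK 3,925,312.00

Net profit: NOK 51,312.00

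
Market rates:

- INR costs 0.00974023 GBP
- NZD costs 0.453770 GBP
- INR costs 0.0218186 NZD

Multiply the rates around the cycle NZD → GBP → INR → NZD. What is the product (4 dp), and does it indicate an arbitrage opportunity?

Around NZD → GBP → INR → NZD: 1 × 0.453770 ÷ 0.00974023 × 0.0218186 = 1.016467
Product > 1; profitable direction is NZD → GBP → INR → NZD.

1.0165 (arbitrage exists)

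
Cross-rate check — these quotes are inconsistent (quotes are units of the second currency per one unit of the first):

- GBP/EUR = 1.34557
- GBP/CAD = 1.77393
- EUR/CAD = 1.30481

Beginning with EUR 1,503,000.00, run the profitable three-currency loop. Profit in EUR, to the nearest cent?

Profitable loop is EUR → GBP → CAD → EUR:
EUR 1,503,000.00 ÷ 1.34557 = GBP 1,116,998.74
GBP 1,116,998.74 × 1.77393 = CAD 1,981,477.58
CAD 1,981,477.58 ÷ 1.30481 = EUR 1,518,594.72
Profit = EUR 1,518,594.72 − EUR 1,503,000.00

Profit: EUR 15,594.72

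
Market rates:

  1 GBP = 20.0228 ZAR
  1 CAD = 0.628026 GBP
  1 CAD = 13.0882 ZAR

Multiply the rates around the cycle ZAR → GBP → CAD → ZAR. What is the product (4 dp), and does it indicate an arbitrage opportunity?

Around ZAR → GBP → CAD → ZAR: 1 ÷ 20.0228 ÷ 0.628026 × 13.0882 = 1.040824
Product > 1; profitable direction is ZAR → GBP → CAD → ZAR.

1.0408 (arbitrage exists)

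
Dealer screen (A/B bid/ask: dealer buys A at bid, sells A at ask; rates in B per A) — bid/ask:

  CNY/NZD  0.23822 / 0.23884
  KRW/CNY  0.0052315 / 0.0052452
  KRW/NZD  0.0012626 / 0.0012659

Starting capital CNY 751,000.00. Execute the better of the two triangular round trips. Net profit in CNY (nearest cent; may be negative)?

Best loop CNY → KRW → NZD → CNY:
CNY 751,000.00 ÷ 0.0052452 (buy KRW at ask) = KRW 143,178,525
KRW 143,178,525 × 0.0012626 (sell KRW at bid) = NZD 180,777.21
NZD 180,777.21 ÷ 0.23884 (buy CNY at ask) = CNY 756,896.69

Net profit: CNY 5,896.69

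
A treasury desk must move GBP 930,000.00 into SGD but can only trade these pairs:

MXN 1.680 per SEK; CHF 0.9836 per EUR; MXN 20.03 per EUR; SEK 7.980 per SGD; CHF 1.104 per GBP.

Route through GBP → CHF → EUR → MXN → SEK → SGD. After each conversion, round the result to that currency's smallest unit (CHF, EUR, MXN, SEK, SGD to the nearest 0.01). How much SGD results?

SGD 1,559,560.69

GBP 930,000.00 × 1.104 = CHF 1,026,720.00
CHF 1,026,720.00 ÷ 0.9836 = EUR 1,043,838.96
EUR 1,043,838.96 × 20.03 = MXN 20,908,094.37
MXN 20,908,094.37 ÷ 1.680 = SEK 12,445,294.27
SEK 12,445,294.27 ÷ 7.980 = SGD 1,559,560.69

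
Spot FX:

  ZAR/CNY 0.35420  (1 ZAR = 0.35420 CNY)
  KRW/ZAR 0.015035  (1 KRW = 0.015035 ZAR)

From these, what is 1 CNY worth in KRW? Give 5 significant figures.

CNY/KRW = 187.78

1 CNY ÷ 0.35420 = 2.82326 ZAR
2.82326 ZAR ÷ 0.015035 = 187.779 KRW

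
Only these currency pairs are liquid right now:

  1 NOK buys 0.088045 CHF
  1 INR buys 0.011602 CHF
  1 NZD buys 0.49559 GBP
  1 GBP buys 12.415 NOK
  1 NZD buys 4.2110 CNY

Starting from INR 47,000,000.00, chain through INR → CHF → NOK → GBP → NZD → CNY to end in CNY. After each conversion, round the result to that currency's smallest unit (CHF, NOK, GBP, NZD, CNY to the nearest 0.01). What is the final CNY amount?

CNY 4,238,791.04

INR 47,000,000.00 × 0.011602 = CHF 545,294.00
CHF 545,294.00 ÷ 0.088045 = NOK 6,193,355.67
NOK 6,193,355.67 ÷ 12.415 = GBP 498,860.71
GBP 498,860.71 ÷ 0.49559 = NZD 1,006,599.63
NZD 1,006,599.63 × 4.2110 = CNY 4,238,791.04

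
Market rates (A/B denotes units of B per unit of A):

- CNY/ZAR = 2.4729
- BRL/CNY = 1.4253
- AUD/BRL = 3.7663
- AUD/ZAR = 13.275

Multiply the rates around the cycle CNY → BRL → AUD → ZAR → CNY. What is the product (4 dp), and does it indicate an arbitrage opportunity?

1.0000 (no arbitrage)

Around CNY → BRL → AUD → ZAR → CNY: 1 ÷ 1.4253 ÷ 3.7663 × 13.275 ÷ 2.4729 = 1.000016
Product ≈ 1 (deviation 0.002%, within rounding noise).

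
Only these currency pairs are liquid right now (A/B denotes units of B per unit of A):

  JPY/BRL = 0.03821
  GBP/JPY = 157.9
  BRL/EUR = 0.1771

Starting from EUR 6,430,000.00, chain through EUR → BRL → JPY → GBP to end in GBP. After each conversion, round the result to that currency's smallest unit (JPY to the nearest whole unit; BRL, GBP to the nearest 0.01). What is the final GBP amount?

GBP 6,017,737.56

EUR 6,430,000.00 ÷ 0.1771 = BRL 36,307,171.09
BRL 36,307,171.09 ÷ 0.03821 = JPY 950,200,761
JPY 950,200,761 ÷ 157.9 = GBP 6,017,737.56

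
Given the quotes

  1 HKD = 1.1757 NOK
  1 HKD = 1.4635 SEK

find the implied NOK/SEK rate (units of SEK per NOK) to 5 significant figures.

1 NOK ÷ 1.1757 = 0.850557 HKD
0.850557 HKD × 1.4635 = 1.24479 SEK

NOK/SEK = 1.2448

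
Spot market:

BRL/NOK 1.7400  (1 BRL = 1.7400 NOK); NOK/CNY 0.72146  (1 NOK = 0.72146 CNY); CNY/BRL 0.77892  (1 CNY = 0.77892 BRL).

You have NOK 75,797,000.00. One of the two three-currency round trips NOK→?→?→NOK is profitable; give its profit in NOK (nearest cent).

Profit: NOK 1,720,124.82

Profitable loop is NOK → BRL → CNY → NOK:
NOK 75,797,000.00 ÷ 1.7400 = BRL 43,561,494.25
BRL 43,561,494.25 ÷ 0.77892 = CNY 55,925,504.87
CNY 55,925,504.87 ÷ 0.72146 = NOK 77,517,124.82
Profit = NOK 77,517,124.82 − NOK 75,797,000.00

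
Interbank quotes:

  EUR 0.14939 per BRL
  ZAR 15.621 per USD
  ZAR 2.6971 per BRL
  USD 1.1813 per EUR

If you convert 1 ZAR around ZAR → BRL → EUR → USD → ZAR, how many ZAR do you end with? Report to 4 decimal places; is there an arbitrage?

Around ZAR → BRL → EUR → USD → ZAR: 1 ÷ 2.6971 × 0.14939 × 1.1813 × 15.621 = 1.022100
Product > 1; profitable direction is ZAR → BRL → EUR → USD → ZAR.

1.0221 (arbitrage exists)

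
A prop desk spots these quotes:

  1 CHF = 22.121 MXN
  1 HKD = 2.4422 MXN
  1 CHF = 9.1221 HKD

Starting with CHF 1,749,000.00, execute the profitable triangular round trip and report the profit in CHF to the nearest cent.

Profit: CHF 12,412.64

Profitable loop is CHF → HKD → MXN → CHF:
CHF 1,749,000.00 × 9.1221 = HKD 15,954,552.90
HKD 15,954,552.90 × 2.4422 = MXN 38,964,209.09
MXN 38,964,209.09 ÷ 22.121 = CHF 1,761,412.64
Profit = CHF 1,761,412.64 − CHF 1,749,000.00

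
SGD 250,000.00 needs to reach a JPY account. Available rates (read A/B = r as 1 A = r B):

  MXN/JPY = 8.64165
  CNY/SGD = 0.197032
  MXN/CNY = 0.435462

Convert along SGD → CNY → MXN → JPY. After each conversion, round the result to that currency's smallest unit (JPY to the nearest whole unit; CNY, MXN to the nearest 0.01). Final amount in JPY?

JPY 25,179,648

SGD 250,000.00 ÷ 0.197032 = CNY 1,268,829.43
CNY 1,268,829.43 ÷ 0.435462 = MXN 2,913,754.66
MXN 2,913,754.66 × 8.64165 = JPY 25,179,648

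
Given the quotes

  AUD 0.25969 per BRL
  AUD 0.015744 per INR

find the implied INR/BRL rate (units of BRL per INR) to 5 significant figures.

1 INR × 0.015744 = 0.015744 AUD
0.015744 AUD ÷ 0.25969 = 0.0606261 BRL

INR/BRL = 0.060626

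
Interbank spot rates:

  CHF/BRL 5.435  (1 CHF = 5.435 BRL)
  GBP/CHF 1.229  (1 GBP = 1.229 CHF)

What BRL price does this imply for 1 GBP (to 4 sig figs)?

1 GBP × 1.229 = 1.229 CHF
1.229 CHF × 5.435 = 6.67962 BRL

GBP/BRL = 6.680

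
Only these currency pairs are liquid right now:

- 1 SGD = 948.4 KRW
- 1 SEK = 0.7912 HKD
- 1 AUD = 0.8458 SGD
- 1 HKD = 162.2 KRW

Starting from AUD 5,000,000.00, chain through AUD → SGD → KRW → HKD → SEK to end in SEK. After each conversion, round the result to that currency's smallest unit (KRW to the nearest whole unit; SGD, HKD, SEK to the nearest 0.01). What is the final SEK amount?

SEK 31,253,028.07

AUD 5,000,000.00 × 0.8458 = SGD 4,229,000.00
SGD 4,229,000.00 × 948.4 = KRW 4,010,783,600
KRW 4,010,783,600 ÷ 162.2 = HKD 24,727,395.81
HKD 24,727,395.81 ÷ 0.7912 = SEK 31,253,028.07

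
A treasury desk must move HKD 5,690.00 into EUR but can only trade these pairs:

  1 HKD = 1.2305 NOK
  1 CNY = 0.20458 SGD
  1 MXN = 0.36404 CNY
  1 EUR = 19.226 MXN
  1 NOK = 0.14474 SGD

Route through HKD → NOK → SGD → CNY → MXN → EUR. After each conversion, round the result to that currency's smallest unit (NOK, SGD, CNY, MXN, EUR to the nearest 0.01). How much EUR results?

HKD 5,690.00 × 1.2305 = NOK 7,001.54
NOK 7,001.54 × 0.14474 = SGD 1,013.40
SGD 1,013.40 ÷ 0.20458 = CNY 4,953.56
CNY 4,953.56 ÷ 0.36404 = MXN 13,607.19
MXN 13,607.19 ÷ 19.226 = EUR 707.75

EUR 707.75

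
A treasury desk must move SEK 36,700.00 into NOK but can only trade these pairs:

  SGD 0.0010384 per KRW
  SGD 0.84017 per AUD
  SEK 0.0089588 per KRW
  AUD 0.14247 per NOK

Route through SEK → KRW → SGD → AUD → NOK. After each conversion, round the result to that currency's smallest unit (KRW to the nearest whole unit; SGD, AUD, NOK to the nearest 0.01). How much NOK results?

SEK 36,700.00 ÷ 0.0089588 = KRW 4,096,531
KRW 4,096,531 × 0.0010384 = SGD 4,253.84
SGD 4,253.84 ÷ 0.84017 = AUD 5,063.07
AUD 5,063.07 ÷ 0.14247 = NOK 35,537.80

NOK 35,537.80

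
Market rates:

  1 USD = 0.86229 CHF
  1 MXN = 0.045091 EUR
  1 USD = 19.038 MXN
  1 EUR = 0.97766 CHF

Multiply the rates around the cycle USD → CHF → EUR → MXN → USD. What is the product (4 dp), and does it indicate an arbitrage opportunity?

1.0274 (arbitrage exists)

Around USD → CHF → EUR → MXN → USD: 1 × 0.86229 ÷ 0.97766 ÷ 0.045091 ÷ 19.038 = 1.027435
Product > 1; profitable direction is USD → CHF → EUR → MXN → USD.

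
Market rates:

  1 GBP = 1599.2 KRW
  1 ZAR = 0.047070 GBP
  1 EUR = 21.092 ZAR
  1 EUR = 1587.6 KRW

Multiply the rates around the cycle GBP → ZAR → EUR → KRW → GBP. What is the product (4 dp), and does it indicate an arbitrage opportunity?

Around GBP → ZAR → EUR → KRW → GBP: 1 ÷ 0.047070 ÷ 21.092 × 1587.6 ÷ 1599.2 = 0.999946
Product ≈ 1 (deviation 0.005%, within rounding noise).

0.9999 (no arbitrage)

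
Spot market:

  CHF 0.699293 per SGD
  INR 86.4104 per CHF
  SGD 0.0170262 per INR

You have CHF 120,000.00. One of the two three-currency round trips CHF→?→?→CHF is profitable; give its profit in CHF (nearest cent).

Profitable loop is CHF → INR → SGD → CHF:
CHF 120,000.00 × 86.4104 = INR 10,369,248.00
INR 10,369,248.00 × 0.0170262 = SGD 176,548.89
SGD 176,548.89 × 0.699293 = CHF 123,459.40
Profit = CHF 123,459.40 − CHF 120,000.00

Profit: CHF 3,459.40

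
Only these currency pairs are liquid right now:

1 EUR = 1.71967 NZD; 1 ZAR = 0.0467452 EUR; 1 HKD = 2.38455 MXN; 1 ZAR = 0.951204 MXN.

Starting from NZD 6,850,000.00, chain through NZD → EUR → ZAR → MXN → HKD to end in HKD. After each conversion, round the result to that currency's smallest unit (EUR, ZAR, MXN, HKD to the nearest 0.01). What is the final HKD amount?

NZD 6,850,000.00 ÷ 1.71967 = EUR 3,983,322.38
EUR 3,983,322.38 ÷ 0.0467452 = ZAR 85,213,505.99
ZAR 85,213,505.99 × 0.951204 = MXN 81,055,427.75
MXN 81,055,427.75 ÷ 2.38455 = HKD 33,991,917.87

HKD 33,991,917.87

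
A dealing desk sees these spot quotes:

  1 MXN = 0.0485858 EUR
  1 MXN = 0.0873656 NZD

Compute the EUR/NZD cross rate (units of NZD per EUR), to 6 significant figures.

EUR/NZD = 1.79817

1 EUR ÷ 0.0485858 = 20.5821 MXN
20.5821 MXN × 0.0873656 = 1.79817 NZD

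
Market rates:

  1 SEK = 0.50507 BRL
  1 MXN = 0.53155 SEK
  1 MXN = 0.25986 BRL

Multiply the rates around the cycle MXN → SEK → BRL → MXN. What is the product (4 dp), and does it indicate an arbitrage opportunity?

1.0331 (arbitrage exists)

Around MXN → SEK → BRL → MXN: 1 × 0.53155 × 0.50507 ÷ 0.25986 = 1.033133
Product > 1; profitable direction is MXN → SEK → BRL → MXN.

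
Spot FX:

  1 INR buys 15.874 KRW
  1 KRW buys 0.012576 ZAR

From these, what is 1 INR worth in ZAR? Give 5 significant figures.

INR/ZAR = 0.19963

1 INR × 15.874 = 15.874 KRW
15.874 KRW × 0.012576 = 0.199631 ZAR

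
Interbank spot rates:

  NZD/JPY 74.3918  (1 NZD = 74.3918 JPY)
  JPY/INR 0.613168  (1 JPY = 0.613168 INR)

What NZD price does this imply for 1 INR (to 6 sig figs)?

INR/NZD = 0.0219228

1 INR ÷ 0.613168 = 1.63087 JPY
1.63087 JPY ÷ 74.3918 = 0.0219228 NZD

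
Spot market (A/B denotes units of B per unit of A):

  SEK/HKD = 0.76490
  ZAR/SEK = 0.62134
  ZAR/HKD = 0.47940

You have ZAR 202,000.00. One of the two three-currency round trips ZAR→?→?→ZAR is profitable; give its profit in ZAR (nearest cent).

Profit: ZAR 1,758.35

Profitable loop is ZAR → HKD → SEK → ZAR:
ZAR 202,000.00 × 0.47940 = HKD 96,838.80
HKD 96,838.80 ÷ 0.76490 = SEK 126,603.22
SEK 126,603.22 ÷ 0.62134 = ZAR 203,758.35
Profit = ZAR 203,758.35 − ZAR 202,000.00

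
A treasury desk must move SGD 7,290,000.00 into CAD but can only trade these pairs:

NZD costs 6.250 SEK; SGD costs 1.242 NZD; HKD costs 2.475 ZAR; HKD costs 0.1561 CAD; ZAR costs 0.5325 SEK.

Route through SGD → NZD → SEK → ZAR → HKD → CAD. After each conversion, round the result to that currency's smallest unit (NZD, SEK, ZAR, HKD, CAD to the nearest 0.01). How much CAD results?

SGD 7,290,000.00 × 1.242 = NZD 9,054,180.00
NZD 9,054,180.00 × 6.250 = SEK 56,588,625.00
SEK 56,588,625.00 ÷ 0.5325 = ZAR 106,269,718.31
ZAR 106,269,718.31 ÷ 2.475 = HKD 42,937,259.92
HKD 42,937,259.92 × 0.1561 = CAD 6,702,506.27

CAD 6,702,506.27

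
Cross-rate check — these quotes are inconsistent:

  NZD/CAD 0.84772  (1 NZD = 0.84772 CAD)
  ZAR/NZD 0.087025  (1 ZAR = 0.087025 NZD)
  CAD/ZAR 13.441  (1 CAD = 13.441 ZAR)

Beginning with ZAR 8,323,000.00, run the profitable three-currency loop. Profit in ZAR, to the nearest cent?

Profit: ZAR 70,669.25

Profitable loop is ZAR → CAD → NZD → ZAR:
ZAR 8,323,000.00 ÷ 13.441 = CAD 619,224.76
CAD 619,224.76 ÷ 0.84772 = NZD 730,459.07
NZD 730,459.07 ÷ 0.087025 = ZAR 8,393,669.25
Profit = ZAR 8,393,669.25 − ZAR 8,323,000.00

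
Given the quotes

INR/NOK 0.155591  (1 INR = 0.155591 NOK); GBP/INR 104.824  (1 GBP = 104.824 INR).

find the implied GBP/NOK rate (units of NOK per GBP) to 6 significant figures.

GBP/NOK = 16.3097

1 GBP × 104.824 = 104.824 INR
104.824 INR × 0.155591 = 16.3097 NOK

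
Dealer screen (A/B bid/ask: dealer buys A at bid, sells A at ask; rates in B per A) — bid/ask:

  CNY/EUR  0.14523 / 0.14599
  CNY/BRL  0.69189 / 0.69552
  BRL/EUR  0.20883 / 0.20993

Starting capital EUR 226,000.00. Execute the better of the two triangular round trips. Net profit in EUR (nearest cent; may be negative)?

Net result: EUR -1,208.11 (no profitable arbitrage after spreads)

Best loop EUR → BRL → CNY → EUR:
EUR 226,000.00 ÷ 0.20993 (buy BRL at ask) = BRL 1,076,549.33
BRL 1,076,549.33 ÷ 0.69552 (buy CNY at ask) = CNY 1,547,833.74
CNY 1,547,833.74 × 0.14523 (sell CNY at bid) = EUR 224,791.89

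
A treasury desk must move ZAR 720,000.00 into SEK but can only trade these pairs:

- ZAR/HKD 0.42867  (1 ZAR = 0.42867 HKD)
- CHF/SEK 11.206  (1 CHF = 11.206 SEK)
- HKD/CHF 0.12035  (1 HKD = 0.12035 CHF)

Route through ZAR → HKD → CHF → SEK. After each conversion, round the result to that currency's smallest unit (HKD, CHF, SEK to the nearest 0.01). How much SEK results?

ZAR 720,000.00 × 0.42867 = HKD 308,642.40
HKD 308,642.40 × 0.12035 = CHF 37,145.11
CHF 37,145.11 × 11.206 = SEK 416,248.10

SEK 416,248.10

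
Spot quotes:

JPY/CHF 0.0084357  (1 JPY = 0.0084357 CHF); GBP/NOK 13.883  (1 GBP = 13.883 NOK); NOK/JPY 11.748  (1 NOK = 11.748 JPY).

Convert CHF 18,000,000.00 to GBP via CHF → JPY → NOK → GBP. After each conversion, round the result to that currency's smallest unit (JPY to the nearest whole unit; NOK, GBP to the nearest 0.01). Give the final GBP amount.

CHF 18,000,000.00 ÷ 0.0084357 = JPY 2,133,788,542
JPY 2,133,788,542 ÷ 11.748 = NOK 181,629,940.59
NOK 181,629,940.59 ÷ 13.883 = GBP 13,082,902.87

GBP 13,082,902.87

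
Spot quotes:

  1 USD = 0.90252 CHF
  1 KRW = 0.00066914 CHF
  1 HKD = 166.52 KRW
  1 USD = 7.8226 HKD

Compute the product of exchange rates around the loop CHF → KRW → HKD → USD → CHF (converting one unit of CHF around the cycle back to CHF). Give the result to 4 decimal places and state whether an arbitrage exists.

1.0354 (arbitrage exists)

Around CHF → KRW → HKD → USD → CHF: 1 ÷ 0.00066914 ÷ 166.52 ÷ 7.8226 × 0.90252 = 1.035434
Product > 1; profitable direction is CHF → KRW → HKD → USD → CHF.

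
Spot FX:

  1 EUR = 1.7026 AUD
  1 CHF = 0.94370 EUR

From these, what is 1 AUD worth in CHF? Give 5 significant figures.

1 AUD ÷ 1.7026 = 0.587337 EUR
0.587337 EUR ÷ 0.94370 = 0.622377 CHF

AUD/CHF = 0.62238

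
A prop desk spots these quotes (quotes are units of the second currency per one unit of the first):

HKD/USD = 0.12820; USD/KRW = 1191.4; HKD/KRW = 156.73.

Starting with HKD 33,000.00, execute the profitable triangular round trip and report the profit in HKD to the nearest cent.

Profit: HKD 862.61

Profitable loop is HKD → KRW → USD → HKD:
HKD 33,000.00 × 156.73 = KRW 5,172,090
KRW 5,172,090 ÷ 1191.4 = USD 4,341.19
USD 4,341.19 ÷ 0.12820 = HKD 33,862.61
Profit = HKD 33,862.61 − HKD 33,000.00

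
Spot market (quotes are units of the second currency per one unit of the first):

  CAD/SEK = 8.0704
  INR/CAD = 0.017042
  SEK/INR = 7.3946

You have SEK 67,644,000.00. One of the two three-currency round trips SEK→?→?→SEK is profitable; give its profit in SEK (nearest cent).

Profitable loop is SEK → INR → CAD → SEK:
SEK 67,644,000.00 × 7.3946 = INR 500,200,322.40
INR 500,200,322.40 × 0.017042 = CAD 8,524,413.89
CAD 8,524,413.89 × 8.0704 = SEK 68,795,429.89
Profit = SEK 68,795,429.89 − SEK 67,644,000.00

Profit: SEK 1,151,429.89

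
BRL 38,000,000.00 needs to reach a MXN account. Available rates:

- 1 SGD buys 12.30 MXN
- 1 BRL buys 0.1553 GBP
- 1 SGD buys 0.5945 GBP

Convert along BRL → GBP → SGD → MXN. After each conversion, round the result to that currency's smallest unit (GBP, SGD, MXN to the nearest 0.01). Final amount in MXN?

MXN 122,097,931.04

BRL 38,000,000.00 × 0.1553 = GBP 5,901,400.00
GBP 5,901,400.00 ÷ 0.5945 = SGD 9,926,661.06
SGD 9,926,661.06 × 12.30 = MXN 122,097,931.04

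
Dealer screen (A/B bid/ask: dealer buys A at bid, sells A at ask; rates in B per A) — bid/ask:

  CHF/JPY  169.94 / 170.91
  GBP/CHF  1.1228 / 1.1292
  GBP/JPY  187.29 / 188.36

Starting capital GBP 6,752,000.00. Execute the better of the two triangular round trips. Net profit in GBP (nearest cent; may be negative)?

Net profit: GBP 87,774.28

Best loop GBP → CHF → JPY → GBP:
GBP 6,752,000.00 × 1.1228 (sell GBP at bid) = CHF 7,581,145.60
CHF 7,581,145.60 × 169.94 (sell CHF at bid) = JPY 1,288,339,883
JPY 1,288,339,883 ÷ 188.36 (buy GBP at ask) = GBP 6,839,774.28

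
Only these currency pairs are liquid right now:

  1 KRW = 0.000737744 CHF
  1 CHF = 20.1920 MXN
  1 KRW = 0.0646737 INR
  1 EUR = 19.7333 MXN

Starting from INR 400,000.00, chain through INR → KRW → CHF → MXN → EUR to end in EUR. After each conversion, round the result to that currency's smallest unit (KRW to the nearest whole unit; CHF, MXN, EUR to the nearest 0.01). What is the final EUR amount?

EUR 4,668.93

INR 400,000.00 ÷ 0.0646737 = KRW 6,184,894
KRW 6,184,894 × 0.000737744 = CHF 4,562.87
CHF 4,562.87 × 20.1920 = MXN 92,133.47
MXN 92,133.47 ÷ 19.7333 = EUR 4,668.93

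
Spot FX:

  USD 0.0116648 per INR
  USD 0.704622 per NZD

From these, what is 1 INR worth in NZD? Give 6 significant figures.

INR/NZD = 0.0165547

1 INR × 0.0116648 = 0.0116648 USD
0.0116648 USD ÷ 0.704622 = 0.0165547 NZD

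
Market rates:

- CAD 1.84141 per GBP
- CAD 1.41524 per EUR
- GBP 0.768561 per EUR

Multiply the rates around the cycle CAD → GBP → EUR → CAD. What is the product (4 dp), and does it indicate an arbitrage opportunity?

Around CAD → GBP → EUR → CAD: 1 ÷ 1.84141 ÷ 0.768561 × 1.41524 = 1.000003
Product ≈ 1 (deviation 0.000%, within rounding noise).

1.0000 (no arbitrage)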